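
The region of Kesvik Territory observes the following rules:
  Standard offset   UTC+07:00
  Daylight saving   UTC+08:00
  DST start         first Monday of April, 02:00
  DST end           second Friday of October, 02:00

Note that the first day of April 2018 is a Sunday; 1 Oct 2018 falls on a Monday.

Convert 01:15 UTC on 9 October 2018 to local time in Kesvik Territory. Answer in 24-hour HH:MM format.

1 April 2018 is a Sunday, so the first Monday is April 2.
1 October 2018 is a Monday, so the first Friday is October 5 and the second is October 12.
At the standard offset (UTC+07:00), 01:15 UTC + 7h = 08:15 Kesvik Territory standard time.
Daylight saving runs 2 April – 12 October; the standard-time date in Kesvik Territory, 9 October 2018, is inside that window, so Kesvik Territory is at UTC+08:00.
01:15 UTC + 8h = 09:15 local.

09:15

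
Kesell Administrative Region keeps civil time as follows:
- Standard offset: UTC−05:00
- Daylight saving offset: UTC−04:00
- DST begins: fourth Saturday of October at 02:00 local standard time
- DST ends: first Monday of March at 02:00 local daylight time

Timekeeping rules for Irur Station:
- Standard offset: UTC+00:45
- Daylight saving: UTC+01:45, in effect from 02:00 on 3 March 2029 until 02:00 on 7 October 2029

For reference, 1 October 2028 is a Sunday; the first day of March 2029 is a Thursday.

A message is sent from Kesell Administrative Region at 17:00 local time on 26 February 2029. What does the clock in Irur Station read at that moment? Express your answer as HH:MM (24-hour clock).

1 October 2028 is a Sunday, so the first Saturday is October 7 and the fourth is October 28.
1 March 2029 is a Thursday, so the first Monday is March 5.
26 February 2029 falls between 28 October 2028 and 5 March 2029, so daylight saving is in effect and Kesell Administrative Region is at UTC−04:00.
17:00 Kesell Administrative Region + 4h = 21:00 UTC.
At the standard offset (UTC+00:45), 21:00 UTC + 0h45m = 21:45 Irur Station standard time.
The standard-time date in Irur Station, 26 February 2029, is outside the daylight-saving period (3 March – 7 October), so Irur Station is on standard time, UTC+00:45.
21:00 UTC + 0h45m = 21:45 Irur Station.

21:45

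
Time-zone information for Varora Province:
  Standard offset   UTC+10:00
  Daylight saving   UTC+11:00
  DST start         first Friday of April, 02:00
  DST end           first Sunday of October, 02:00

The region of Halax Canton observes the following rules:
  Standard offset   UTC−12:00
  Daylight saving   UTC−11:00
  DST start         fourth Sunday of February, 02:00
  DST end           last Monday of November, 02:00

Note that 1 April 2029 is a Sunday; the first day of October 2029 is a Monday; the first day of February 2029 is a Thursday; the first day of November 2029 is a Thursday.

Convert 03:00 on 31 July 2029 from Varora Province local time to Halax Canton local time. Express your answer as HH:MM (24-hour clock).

1 April 2029 is a Sunday, so the first Friday is April 6.
1 October 2029 is a Monday, so the first Sunday is October 7.
31 July 2029 lies within the daylight-saving period (6 April – 7 October), so Varora Province is on daylight time, UTC+11:00.
03:00 Varora Province − 11h = 16:00 UTC (rolling into the previous day, 30 July 2029).
1 February 2029 is a Thursday, so the first Sunday is February 4 and the fourth is February 25.
1 November 2029 is a Thursday, so Mondays fall on 5, 12, 19, 26; the last is November 26.
At the standard offset (UTC−12:00), 16:00 UTC − 12h = 04:00 Halax Canton standard time.
The standard-time date in Halax Canton, 30 July 2029, lies within the daylight-saving period (25 February – 26 November), so Halax Canton is on daylight time, UTC−11:00.
16:00 UTC − 11h = 05:00 Halax Canton.

05:00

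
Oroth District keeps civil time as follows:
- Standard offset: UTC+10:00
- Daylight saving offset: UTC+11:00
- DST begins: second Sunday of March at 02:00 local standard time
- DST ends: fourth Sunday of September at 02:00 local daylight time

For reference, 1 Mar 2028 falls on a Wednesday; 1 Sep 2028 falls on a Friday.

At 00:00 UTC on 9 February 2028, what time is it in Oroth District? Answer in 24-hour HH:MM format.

10:00

1 March 2028 is a Wednesday, so the first Sunday is March 5 and the second is March 12.
1 September 2028 is a Friday, so the first Sunday is September 3 and the fourth is September 24.
At the standard offset (UTC+10:00), 00:00 UTC + 10h = 10:00 Oroth District standard time.
Daylight saving runs 12 March – 24 September; the standard-time date in Oroth District, 9 February 2028, is outside that window, so Oroth District is on standard time at UTC+10:00.
00:00 UTC + 10h = 10:00 local.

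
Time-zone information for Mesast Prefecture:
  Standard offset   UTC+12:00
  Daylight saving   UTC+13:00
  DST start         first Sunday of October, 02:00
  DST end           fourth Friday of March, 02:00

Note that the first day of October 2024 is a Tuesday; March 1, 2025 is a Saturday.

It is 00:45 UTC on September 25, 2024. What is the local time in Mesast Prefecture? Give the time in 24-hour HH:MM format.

1 October 2024 is a Tuesday, so the first Sunday is October 6.
1 March 2025 is a Saturday, so the first Friday is March 7 and the fourth is March 28.
At the standard offset (UTC+12:00), 00:45 UTC + 12h = 12:45 Mesast Prefecture standard time.
The standard-time date in Mesast Prefecture, September 25, 2024, does not fall between 6 October 2024 and 28 March 2025, so daylight saving is not in effect and Mesast Prefecture is at UTC+12:00.
00:45 UTC + 12h = 12:45 local.

12:45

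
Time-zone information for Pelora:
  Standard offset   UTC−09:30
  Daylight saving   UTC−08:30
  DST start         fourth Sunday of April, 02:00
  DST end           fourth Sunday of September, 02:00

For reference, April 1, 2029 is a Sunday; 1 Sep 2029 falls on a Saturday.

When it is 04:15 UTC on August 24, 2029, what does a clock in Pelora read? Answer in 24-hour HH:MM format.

1 April 2029 is a Sunday, so the first Sunday is April 1 and the fourth is April 22.
1 September 2029 is a Saturday, so the first Sunday is September 2 and the fourth is September 23.
At the standard offset (UTC−09:30), 04:15 UTC − 9h30m = 18:45 Pelora standard time (rolling into the previous day, 23 August 2029).
The standard-time date in Pelora, August 23, 2029, falls between 22 April and 23 September, so daylight saving is in effect and Pelora is at UTC−08:30.
04:15 UTC − 8h30m = 19:45 local (rolling into the previous day, 23 August 2029).

19:45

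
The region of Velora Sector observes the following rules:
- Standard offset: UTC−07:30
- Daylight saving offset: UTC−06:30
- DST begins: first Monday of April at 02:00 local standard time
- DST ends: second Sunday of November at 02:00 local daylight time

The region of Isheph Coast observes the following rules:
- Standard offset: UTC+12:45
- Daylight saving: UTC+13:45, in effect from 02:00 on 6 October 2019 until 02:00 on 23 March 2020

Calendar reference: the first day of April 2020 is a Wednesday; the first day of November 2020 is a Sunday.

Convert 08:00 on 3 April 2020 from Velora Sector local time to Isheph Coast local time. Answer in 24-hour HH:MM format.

04:15

1 April 2020 is a Wednesday, so the first Monday is April 6.
1 November 2020 is a Sunday, so the first Sunday is November 1 and the second is November 8.
Daylight saving runs 6 April – 8 November; 3 April 2020 is outside that window, so Velora Sector is on standard time at UTC−07:30.
08:00 Velora Sector + 7h30m = 15:30 UTC.
At the standard offset (UTC+12:45), 15:30 UTC + 12h45m = 04:15 Isheph Coast standard time (rolling into the next day, 4 April 2020).
Daylight saving runs 6 October 2019 – 23 March 2020; the standard-time date in Isheph Coast, 4 April 2020, is outside that window, so Isheph Coast is on standard time at UTC+12:45.
15:30 UTC + 12h45m = 04:15 Isheph Coast (rolling into the next day, 4 April 2020).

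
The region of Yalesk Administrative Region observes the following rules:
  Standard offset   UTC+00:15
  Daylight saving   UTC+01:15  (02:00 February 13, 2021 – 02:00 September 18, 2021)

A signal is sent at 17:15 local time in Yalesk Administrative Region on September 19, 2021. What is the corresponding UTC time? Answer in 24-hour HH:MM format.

17:00

September 19, 2021 is outside the daylight-saving period (13 February – 18 September), so Yalesk Administrative Region is on standard time, UTC+00:15.
17:15 local − 0h15m = 17:00 UTC.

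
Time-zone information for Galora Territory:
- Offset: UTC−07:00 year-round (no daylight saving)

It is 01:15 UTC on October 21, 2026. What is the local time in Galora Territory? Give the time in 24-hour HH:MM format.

Galora Territory has no daylight saving, so its offset is UTC−07:00 year-round.
01:15 UTC − 7h = 18:15 local (rolling into the previous day, 20 October 2026).

18:15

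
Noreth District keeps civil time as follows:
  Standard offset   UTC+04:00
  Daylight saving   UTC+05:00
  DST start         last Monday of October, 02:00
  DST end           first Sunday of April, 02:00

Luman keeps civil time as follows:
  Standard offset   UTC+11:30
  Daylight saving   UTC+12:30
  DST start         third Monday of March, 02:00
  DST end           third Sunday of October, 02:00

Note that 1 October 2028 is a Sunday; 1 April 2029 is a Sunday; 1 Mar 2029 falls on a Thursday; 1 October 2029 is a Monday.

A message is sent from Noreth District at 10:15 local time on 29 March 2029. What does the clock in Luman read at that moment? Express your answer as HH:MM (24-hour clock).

1 October 2028 is a Sunday, so Mondays fall on 2, 9, 16, 23, 30; the last is October 30.
1 April 2029 is a Sunday, so the first Sunday is April 1.
Daylight saving runs 30 October 2028 – 1 April 2029; 29 March 2029 is inside that window, so Noreth District is at UTC+05:00.
10:15 Noreth District − 5h = 05:15 UTC.
1 March 2029 is a Thursday, so the first Monday is March 5 and the third is March 19.
1 October 2029 is a Monday, so the first Sunday is October 7 and the third is October 21.
At the standard offset (UTC+11:30), 05:15 UTC + 11h30m = 16:45 Luman standard time.
The standard-time date in Luman, 29 March 2029, lies within the daylight-saving period (19 March – 21 October), so Luman is on daylight time, UTC+12:30.
05:15 UTC + 12h30m = 17:45 Luman.

17:45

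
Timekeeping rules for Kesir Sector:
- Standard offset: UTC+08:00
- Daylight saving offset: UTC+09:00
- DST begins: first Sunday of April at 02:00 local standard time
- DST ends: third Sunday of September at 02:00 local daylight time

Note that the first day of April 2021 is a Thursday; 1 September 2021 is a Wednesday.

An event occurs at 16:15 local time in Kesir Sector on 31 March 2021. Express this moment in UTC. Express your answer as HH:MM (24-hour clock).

08:15

1 April 2021 is a Thursday, so the first Sunday is April 4.
1 September 2021 is a Wednesday, so the first Sunday is September 5 and the third is September 19.
31 March 2021 is outside the daylight-saving period (4 April – 19 September), so Kesir Sector is on standard time, UTC+08:00.
16:15 local − 8h = 08:15 UTC.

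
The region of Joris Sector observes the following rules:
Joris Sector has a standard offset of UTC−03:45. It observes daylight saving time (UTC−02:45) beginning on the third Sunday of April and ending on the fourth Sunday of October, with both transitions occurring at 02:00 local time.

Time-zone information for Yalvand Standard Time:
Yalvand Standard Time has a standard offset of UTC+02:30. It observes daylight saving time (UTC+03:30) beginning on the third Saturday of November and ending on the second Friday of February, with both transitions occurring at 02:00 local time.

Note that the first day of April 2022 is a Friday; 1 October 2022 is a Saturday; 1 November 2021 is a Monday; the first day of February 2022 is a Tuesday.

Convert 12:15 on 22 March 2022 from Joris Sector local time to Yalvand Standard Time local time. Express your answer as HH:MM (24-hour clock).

1 April 2022 is a Friday, so the first Sunday is April 3 and the third is April 17.
1 October 2022 is a Saturday, so the first Sunday is October 2 and the fourth is October 23.
22 March 2022 is outside the daylight-saving period (17 April – 23 October), so Joris Sector is on standard time, UTC−03:45.
12:15 Joris Sector + 3h45m = 16:00 UTC.
1 November 2021 is a Monday, so the first Saturday is November 6 and the third is November 20.
1 February 2022 is a Tuesday, so the first Friday is February 4 and the second is February 11.
At the standard offset (UTC+02:30), 16:00 UTC + 2h30m = 18:30 Yalvand Standard Time standard time.
The standard-time date in Yalvand Standard Time, 22 March 2022, is outside the daylight-saving period (20 November 2021 – 11 February 2022), so Yalvand Standard Time is on standard time, UTC+02:30.
16:00 UTC + 2h30m = 18:30 Yalvand Standard Time.

18:30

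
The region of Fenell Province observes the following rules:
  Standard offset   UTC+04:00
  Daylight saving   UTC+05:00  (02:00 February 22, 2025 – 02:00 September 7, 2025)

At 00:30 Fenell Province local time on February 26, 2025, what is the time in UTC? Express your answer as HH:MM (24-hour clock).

February 26, 2025 falls between 22 February and 7 September, so daylight saving is in effect and Fenell Province is at UTC+05:00.
00:30 local − 5h = 19:30 UTC (rolling into the previous day, 25 February 2025).

19:30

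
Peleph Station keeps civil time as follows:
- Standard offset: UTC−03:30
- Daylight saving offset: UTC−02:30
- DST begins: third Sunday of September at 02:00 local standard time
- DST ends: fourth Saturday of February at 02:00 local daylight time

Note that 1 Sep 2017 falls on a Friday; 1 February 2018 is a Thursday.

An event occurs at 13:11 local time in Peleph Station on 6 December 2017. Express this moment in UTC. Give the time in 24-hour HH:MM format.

1 September 2017 is a Friday, so the first Sunday is September 3 and the third is September 17.
1 February 2018 is a Thursday, so the first Saturday is February 3 and the fourth is February 24.
6 December 2017 falls between 17 September 2017 and 24 February 2018, so daylight saving is in effect and Peleph Station is at UTC−02:30.
13:11 local + 2h30m = 15:41 UTC.

15:41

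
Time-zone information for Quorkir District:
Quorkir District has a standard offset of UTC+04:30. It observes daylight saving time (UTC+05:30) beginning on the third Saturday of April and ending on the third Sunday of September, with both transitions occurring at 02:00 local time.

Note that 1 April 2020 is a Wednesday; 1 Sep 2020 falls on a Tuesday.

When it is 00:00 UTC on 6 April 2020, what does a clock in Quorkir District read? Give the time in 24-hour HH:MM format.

04:30

1 April 2020 is a Wednesday, so the first Saturday is April 4 and the third is April 18.
1 September 2020 is a Tuesday, so the first Sunday is September 6 and the third is September 20.
At the standard offset (UTC+04:30), 00:00 UTC + 4h30m = 04:30 Quorkir District standard time.
The standard-time date in Quorkir District, 6 April 2020, is outside the daylight-saving period (18 April – 20 September), so Quorkir District is on standard time, UTC+04:30.
00:00 UTC + 4h30m = 04:30 local.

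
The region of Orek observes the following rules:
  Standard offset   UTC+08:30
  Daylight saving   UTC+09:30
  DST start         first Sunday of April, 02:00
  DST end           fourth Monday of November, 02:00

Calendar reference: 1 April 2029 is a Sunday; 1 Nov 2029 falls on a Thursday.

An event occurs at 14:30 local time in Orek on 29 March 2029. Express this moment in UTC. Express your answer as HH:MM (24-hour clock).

1 April 2029 is a Sunday, so the first Sunday is April 1.
1 November 2029 is a Thursday, so the first Monday is November 5 and the fourth is November 26.
Daylight saving runs 1 April – 26 November; 29 March 2029 is outside that window, so Orek is on standard time at UTC+08:30.
14:30 local − 8h30m = 06:00 UTC.

06:00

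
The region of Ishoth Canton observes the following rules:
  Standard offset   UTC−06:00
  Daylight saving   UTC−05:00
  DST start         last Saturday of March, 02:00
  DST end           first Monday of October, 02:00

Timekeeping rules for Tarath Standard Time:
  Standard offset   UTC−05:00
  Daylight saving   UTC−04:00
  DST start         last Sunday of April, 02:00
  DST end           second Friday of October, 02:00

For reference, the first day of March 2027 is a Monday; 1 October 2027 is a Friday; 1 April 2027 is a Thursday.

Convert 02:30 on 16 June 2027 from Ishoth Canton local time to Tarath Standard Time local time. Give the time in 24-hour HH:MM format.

1 March 2027 is a Monday, so Saturdays fall on 6, 13, 20, 27; the last is March 27.
1 October 2027 is a Friday, so the first Monday is October 4.
16 June 2027 lies within the daylight-saving period (27 March – 4 October), so Ishoth Canton is on daylight time, UTC−05:00.
02:30 Ishoth Canton + 5h = 07:30 UTC.
1 April 2027 is a Thursday, so Sundays fall on 4, 11, 18, 25; the last is April 25.
1 October 2027 is a Friday, so the first Friday is October 1 and the second is October 8.
At the standard offset (UTC−05:00), 07:30 UTC − 5h = 02:30 Tarath Standard Time standard time.
The standard-time date in Tarath Standard Time, 16 June 2027, lies within the daylight-saving period (25 April – 8 October), so Tarath Standard Time is on daylight time, UTC−04:00.
07:30 UTC − 4h = 03:30 Tarath Standard Time.

03:30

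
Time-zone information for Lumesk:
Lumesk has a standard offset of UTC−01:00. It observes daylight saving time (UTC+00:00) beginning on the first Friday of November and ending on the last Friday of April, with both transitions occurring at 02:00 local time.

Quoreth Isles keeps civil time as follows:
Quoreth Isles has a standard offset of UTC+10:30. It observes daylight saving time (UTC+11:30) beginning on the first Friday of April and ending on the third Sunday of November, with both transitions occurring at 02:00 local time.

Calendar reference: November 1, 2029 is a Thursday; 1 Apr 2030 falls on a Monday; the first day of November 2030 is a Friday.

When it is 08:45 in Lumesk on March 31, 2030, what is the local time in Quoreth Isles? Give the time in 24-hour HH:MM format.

1 November 2029 is a Thursday, so the first Friday is November 2.
1 April 2030 is a Monday, so Fridays fall on 5, 12, 19, 26; the last is April 26.
March 31, 2030 falls between 2 November 2029 and 26 April 2030, so daylight saving is in effect and Lumesk is at UTC+00:00.
08:45 Lumesk − 0h = 08:45 UTC.
1 April 2030 is a Monday, so the first Friday is April 5.
1 November 2030 is a Friday, so the first Sunday is November 3 and the third is November 17.
At the standard offset (UTC+10:30), 08:45 UTC + 10h30m = 19:15 Quoreth Isles standard time.
The standard-time date in Quoreth Isles, March 31, 2030, does not fall between 5 April and 17 November, so daylight saving is not in effect and Quoreth Isles is at UTC+10:30.
08:45 UTC + 10h30m = 19:15 Quoreth Isles.

19:15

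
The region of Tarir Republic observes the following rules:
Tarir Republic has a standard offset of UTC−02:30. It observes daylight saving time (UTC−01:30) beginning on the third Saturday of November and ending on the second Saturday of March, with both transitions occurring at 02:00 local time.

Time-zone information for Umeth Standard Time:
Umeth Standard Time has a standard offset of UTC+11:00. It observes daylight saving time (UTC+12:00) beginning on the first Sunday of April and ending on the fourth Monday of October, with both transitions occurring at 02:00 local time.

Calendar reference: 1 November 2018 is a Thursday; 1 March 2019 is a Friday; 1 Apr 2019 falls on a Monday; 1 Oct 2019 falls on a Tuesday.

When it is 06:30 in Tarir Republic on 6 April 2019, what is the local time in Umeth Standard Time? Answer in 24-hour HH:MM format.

1 November 2018 is a Thursday, so the first Saturday is November 3 and the third is November 17.
1 March 2019 is a Friday, so the first Saturday is March 2 and the second is March 9.
6 April 2019 is outside the daylight-saving period (17 November 2018 – 9 March 2019), so Tarir Republic is on standard time, UTC−02:30.
06:30 Tarir Republic + 2h30m = 09:00 UTC.
1 April 2019 is a Monday, so the first Sunday is April 7.
1 October 2019 is a Tuesday, so the first Monday is October 7 and the fourth is October 28.
At the standard offset (UTC+11:00), 09:00 UTC + 11h = 20:00 Umeth Standard Time standard time.
The standard-time date in Umeth Standard Time, 6 April 2019, is outside the daylight-saving period (7 April – 28 October), so Umeth Standard Time is on standard time, UTC+11:00.
09:00 UTC + 11h = 20:00 Umeth Standard Time.

20:00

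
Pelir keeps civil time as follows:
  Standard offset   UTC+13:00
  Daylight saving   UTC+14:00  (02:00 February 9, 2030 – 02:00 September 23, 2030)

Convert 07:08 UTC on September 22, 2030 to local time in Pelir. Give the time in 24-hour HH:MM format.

21:08

At the standard offset (UTC+13:00), 07:08 UTC + 13h = 20:08 Pelir standard time.
The standard-time date in Pelir, September 22, 2030, falls between 9 February and 23 September, so daylight saving is in effect and Pelir is at UTC+14:00.
07:08 UTC + 14h = 21:08 local.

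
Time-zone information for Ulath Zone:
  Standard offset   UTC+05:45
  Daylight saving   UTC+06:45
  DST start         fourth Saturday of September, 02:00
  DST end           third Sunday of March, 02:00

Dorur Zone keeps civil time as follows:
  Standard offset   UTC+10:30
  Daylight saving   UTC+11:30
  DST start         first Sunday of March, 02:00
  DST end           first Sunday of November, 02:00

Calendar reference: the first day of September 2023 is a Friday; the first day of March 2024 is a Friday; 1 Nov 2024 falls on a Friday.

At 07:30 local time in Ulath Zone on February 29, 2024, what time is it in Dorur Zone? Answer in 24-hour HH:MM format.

1 September 2023 is a Friday, so the first Saturday is September 2 and the fourth is September 23.
1 March 2024 is a Friday, so the first Sunday is March 3 and the third is March 17.
February 29, 2024 falls between 23 September 2023 and 17 March 2024, so daylight saving is in effect and Ulath Zone is at UTC+06:45.
07:30 Ulath Zone − 6h45m = 00:45 UTC.
1 March 2024 is a Friday, so the first Sunday is March 3.
1 November 2024 is a Friday, so the first Sunday is November 3.
At the standard offset (UTC+10:30), 00:45 UTC + 10h30m = 11:15 Dorur Zone standard time.
The standard-time date in Dorur Zone, February 29, 2024, does not fall between 3 March and 3 November, so daylight saving is not in effect and Dorur Zone is at UTC+10:30.
00:45 UTC + 10h30m = 11:15 Dorur Zone.

11:15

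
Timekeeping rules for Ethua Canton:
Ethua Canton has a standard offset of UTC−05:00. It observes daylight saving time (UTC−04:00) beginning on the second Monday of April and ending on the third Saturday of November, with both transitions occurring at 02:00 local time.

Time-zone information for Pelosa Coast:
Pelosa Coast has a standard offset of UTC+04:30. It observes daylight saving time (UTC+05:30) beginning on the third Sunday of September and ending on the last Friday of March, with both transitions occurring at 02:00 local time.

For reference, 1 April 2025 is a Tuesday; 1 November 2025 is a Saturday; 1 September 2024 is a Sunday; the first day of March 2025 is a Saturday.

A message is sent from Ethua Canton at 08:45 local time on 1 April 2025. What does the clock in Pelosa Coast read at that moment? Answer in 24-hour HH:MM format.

1 April 2025 is a Tuesday, so the first Monday is April 7 and the second is April 14.
1 November 2025 is a Saturday, so the first Saturday is November 1 and the third is November 15.
1 April 2025 is outside the daylight-saving period (14 April – 15 November), so Ethua Canton is on standard time, UTC−05:00.
08:45 Ethua Canton + 5h = 13:45 UTC.
1 September 2024 is a Sunday, so the first Sunday is September 1 and the third is September 15.
1 March 2025 is a Saturday, so Fridays fall on 7, 14, 21, 28; the last is March 28.
At the standard offset (UTC+04:30), 13:45 UTC + 4h30m = 18:15 Pelosa Coast standard time.
Daylight saving runs 15 September 2024 – 28 March 2025; the standard-time date in Pelosa Coast, 1 April 2025, is outside that window, so Pelosa Coast is on standard time at UTC+04:30.
13:45 UTC + 4h30m = 18:15 Pelosa Coast.

18:15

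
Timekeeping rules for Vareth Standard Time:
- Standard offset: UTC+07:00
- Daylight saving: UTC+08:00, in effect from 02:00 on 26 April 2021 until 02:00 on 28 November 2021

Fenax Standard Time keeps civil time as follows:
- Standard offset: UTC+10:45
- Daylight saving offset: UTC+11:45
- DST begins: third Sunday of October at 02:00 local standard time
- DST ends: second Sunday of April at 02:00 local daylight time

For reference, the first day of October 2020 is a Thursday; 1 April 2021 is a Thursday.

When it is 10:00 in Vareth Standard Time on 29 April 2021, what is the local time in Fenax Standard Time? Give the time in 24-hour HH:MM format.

29 April 2021 falls between 26 April and 28 November, so daylight saving is in effect and Vareth Standard Time is at UTC+08:00.
10:00 Vareth Standard Time − 8h = 02:00 UTC.
1 October 2020 is a Thursday, so the first Sunday is October 4 and the third is October 18.
1 April 2021 is a Thursday, so the first Sunday is April 4 and the second is April 11.
At the standard offset (UTC+10:45), 02:00 UTC + 10h45m = 12:45 Fenax Standard Time standard time.
The standard-time date in Fenax Standard Time, 29 April 2021, does not fall between 18 October 2020 and 11 April 2021, so daylight saving is not in effect and Fenax Standard Time is at UTC+10:45.
02:00 UTC + 10h45m = 12:45 Fenax Standard Time.

12:45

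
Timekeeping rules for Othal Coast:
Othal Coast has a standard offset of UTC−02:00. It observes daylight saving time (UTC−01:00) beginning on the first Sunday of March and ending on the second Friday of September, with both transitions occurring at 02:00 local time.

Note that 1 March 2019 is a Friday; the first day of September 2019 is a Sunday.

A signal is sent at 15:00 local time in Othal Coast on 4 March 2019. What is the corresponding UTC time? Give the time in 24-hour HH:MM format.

16:00

1 March 2019 is a Friday, so the first Sunday is March 3.
1 September 2019 is a Sunday, so the first Friday is September 6 and the second is September 13.
4 March 2019 lies within the daylight-saving period (3 March – 13 September), so Othal Coast is on daylight time, UTC−01:00.
15:00 local + 1h = 16:00 UTC.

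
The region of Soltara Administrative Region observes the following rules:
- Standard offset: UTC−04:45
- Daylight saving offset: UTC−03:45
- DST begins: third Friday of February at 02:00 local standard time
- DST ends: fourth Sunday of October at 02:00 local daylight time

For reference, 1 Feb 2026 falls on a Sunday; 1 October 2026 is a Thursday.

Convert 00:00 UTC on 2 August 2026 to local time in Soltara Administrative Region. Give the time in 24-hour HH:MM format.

20:15

1 February 2026 is a Sunday, so the first Friday is February 6 and the third is February 20.
1 October 2026 is a Thursday, so the first Sunday is October 4 and the fourth is October 25.
At the standard offset (UTC−04:45), 00:00 UTC − 4h45m = 19:15 Soltara Administrative Region standard time (rolling into the previous day, 1 August 2026).
Daylight saving runs 20 February – 25 October; the standard-time date in Soltara Administrative Region, 1 August 2026, is inside that window, so Soltara Administrative Region is at UTC−03:45.
00:00 UTC − 3h45m = 20:15 local (rolling into the previous day, 1 August 2026).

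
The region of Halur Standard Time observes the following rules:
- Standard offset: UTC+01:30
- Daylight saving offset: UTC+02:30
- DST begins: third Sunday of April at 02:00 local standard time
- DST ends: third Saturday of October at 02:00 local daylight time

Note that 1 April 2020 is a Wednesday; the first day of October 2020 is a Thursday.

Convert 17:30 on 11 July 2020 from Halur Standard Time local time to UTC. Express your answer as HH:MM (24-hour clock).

15:00

1 April 2020 is a Wednesday, so the first Sunday is April 5 and the third is April 19.
1 October 2020 is a Thursday, so the first Saturday is October 3 and the third is October 17.
11 July 2020 lies within the daylight-saving period (19 April – 17 October), so Halur Standard Time is on daylight time, UTC+02:30.
17:30 local − 2h30m = 15:00 UTC.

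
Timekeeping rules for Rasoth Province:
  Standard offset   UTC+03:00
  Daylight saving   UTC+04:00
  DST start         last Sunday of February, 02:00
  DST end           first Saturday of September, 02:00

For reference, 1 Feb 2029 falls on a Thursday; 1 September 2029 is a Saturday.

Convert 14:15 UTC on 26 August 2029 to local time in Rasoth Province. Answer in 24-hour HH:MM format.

1 February 2029 is a Thursday, so Sundays fall on 4, 11, 18, 25; the last is February 25.
1 September 2029 is a Saturday, so the first Saturday is September 1.
At the standard offset (UTC+03:00), 14:15 UTC + 3h = 17:15 Rasoth Province standard time.
The standard-time date in Rasoth Province, 26 August 2029, lies within the daylight-saving period (25 February – 1 September), so Rasoth Province is on daylight time, UTC+04:00.
14:15 UTC + 4h = 18:15 local.

18:15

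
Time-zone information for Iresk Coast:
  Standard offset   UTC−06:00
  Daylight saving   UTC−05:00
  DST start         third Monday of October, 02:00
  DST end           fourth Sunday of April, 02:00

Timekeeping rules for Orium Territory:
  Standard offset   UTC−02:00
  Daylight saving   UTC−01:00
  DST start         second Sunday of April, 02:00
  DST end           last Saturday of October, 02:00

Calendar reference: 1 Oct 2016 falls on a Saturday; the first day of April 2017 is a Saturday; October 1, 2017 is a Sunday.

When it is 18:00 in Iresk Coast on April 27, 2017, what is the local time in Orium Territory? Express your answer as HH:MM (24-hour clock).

23:00

1 October 2016 is a Saturday, so the first Monday is October 3 and the third is October 17.
1 April 2017 is a Saturday, so the first Sunday is April 2 and the fourth is April 23.
April 27, 2017 is outside the daylight-saving period (17 October 2016 – 23 April 2017), so Iresk Coast is on standard time, UTC−06:00.
18:00 Iresk Coast + 6h = 00:00 UTC (rolling into the next day, 28 April 2017).
1 April 2017 is a Saturday, so the first Sunday is April 2 and the second is April 9.
1 October 2017 is a Sunday, so Saturdays fall on 7, 14, 21, 28; the last is October 28.
At the standard offset (UTC−02:00), 00:00 UTC − 2h = 22:00 Orium Territory standard time (rolling into the previous day, 27 April 2017).
Daylight saving runs 9 April – 28 October; the standard-time date in Orium Territory, April 27, 2017, is inside that window, so Orium Territory is at UTC−01:00.
00:00 UTC − 1h = 23:00 Orium Territory (rolling into the previous day, 27 April 2017).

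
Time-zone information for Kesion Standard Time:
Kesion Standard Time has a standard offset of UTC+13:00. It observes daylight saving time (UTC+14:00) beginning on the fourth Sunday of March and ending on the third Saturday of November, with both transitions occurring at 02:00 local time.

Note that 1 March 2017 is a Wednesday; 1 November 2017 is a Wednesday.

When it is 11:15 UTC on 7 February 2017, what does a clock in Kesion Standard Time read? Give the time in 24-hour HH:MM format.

00:15

1 March 2017 is a Wednesday, so the first Sunday is March 5 and the fourth is March 26.
1 November 2017 is a Wednesday, so the first Saturday is November 4 and the third is November 18.
At the standard offset (UTC+13:00), 11:15 UTC + 13h = 00:15 Kesion Standard Time standard time (rolling into the next day, 8 February 2017).
The standard-time date in Kesion Standard Time, 8 February 2017, does not fall between 26 March and 18 November, so daylight saving is not in effect and Kesion Standard Time is at UTC+13:00.
11:15 UTC + 13h = 00:15 local (rolling into the next day, 8 February 2017).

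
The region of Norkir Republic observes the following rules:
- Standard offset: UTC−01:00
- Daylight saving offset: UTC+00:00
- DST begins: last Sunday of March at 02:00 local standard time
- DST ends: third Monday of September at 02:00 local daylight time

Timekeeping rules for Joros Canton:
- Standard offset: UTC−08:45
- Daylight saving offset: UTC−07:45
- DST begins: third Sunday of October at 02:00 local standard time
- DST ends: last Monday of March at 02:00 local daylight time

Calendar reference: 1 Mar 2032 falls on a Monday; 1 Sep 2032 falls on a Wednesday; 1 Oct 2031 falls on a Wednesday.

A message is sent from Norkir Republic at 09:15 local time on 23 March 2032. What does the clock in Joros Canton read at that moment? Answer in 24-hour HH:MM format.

1 March 2032 is a Monday, so Sundays fall on 7, 14, 21, 28; the last is March 28.
1 September 2032 is a Wednesday, so the first Monday is September 6 and the third is September 20.
23 March 2032 is outside the daylight-saving period (28 March – 20 September), so Norkir Republic is on standard time, UTC−01:00.
09:15 Norkir Republic + 1h = 10:15 UTC.
1 October 2031 is a Wednesday, so the first Sunday is October 5 and the third is October 19.
1 March 2032 is a Monday, so Mondays fall on 1, 8, 15, 22, 29; the last is March 29.
At the standard offset (UTC−08:45), 10:15 UTC − 8h45m = 01:30 Joros Canton standard time.
Daylight saving runs 19 October 2031 – 29 March 2032; the standard-time date in Joros Canton, 23 March 2032, is inside that window, so Joros Canton is at UTC−07:45.
10:15 UTC − 7h45m = 02:30 Joros Canton.

02:30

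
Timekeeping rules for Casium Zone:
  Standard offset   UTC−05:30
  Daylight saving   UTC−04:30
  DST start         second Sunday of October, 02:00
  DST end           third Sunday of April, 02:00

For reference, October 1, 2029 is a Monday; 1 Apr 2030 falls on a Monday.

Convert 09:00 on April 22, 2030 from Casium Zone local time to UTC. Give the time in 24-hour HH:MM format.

14:30

1 October 2029 is a Monday, so the first Sunday is October 7 and the second is October 14.
1 April 2030 is a Monday, so the first Sunday is April 7 and the third is April 21.
April 22, 2030 is outside the daylight-saving period (14 October 2029 – 21 April 2030), so Casium Zone is on standard time, UTC−05:30.
09:00 local + 5h30m = 14:30 UTC.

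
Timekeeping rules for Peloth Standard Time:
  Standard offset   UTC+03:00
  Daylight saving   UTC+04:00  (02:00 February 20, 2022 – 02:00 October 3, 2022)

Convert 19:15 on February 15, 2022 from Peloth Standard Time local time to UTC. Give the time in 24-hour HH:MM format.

16:15

Daylight saving runs 20 February – 3 October; February 15, 2022 is outside that window, so Peloth Standard Time is on standard time at UTC+03:00.
19:15 local − 3h = 16:15 UTC.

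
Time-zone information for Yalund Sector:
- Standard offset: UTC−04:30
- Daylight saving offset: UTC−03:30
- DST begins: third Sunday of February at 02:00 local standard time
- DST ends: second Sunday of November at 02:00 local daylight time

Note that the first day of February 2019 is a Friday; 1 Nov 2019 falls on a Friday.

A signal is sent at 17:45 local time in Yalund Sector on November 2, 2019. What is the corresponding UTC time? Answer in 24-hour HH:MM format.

1 February 2019 is a Friday, so the first Sunday is February 3 and the third is February 17.
1 November 2019 is a Friday, so the first Sunday is November 3 and the second is November 10.
November 2, 2019 falls between 17 February and 10 November, so daylight saving is in effect and Yalund Sector is at UTC−03:30.
17:45 local + 3h30m = 21:15 UTC.

21:15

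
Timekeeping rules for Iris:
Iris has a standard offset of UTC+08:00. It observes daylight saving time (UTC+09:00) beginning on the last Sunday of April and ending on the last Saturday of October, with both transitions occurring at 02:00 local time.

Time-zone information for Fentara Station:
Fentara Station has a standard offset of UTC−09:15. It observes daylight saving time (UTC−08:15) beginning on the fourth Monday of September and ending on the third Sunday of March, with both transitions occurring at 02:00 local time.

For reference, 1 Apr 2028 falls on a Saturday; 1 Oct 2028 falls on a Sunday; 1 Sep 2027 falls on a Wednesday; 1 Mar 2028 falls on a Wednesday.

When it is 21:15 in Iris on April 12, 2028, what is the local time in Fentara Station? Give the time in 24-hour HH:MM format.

1 April 2028 is a Saturday, so Sundays fall on 2, 9, 16, 23, 30; the last is April 30.
1 October 2028 is a Sunday, so Saturdays fall on 7, 14, 21, 28; the last is October 28.
April 12, 2028 is outside the daylight-saving period (30 April – 28 October), so Iris is on standard time, UTC+08:00.
21:15 Iris − 8h = 13:15 UTC.
1 September 2027 is a Wednesday, so the first Monday is September 6 and the fourth is September 27.
1 March 2028 is a Wednesday, so the first Sunday is March 5 and the third is March 19.
At the standard offset (UTC−09:15), 13:15 UTC − 9h15m = 04:00 Fentara Station standard time.
Daylight saving runs 27 September 2027 – 19 March 2028; the standard-time date in Fentara Station, April 12, 2028, is outside that window, so Fentara Station is on standard time at UTC−09:15.
13:15 UTC − 9h15m = 04:00 Fentara Station.

04:00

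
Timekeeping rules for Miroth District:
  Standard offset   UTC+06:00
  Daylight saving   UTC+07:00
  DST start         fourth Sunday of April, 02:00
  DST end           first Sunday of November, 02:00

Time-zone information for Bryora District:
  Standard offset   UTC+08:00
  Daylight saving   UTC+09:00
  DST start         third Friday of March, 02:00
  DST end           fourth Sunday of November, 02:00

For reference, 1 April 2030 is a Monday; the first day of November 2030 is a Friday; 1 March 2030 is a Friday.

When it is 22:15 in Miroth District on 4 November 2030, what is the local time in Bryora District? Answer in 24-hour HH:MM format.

1 April 2030 is a Monday, so the first Sunday is April 7 and the fourth is April 28.
1 November 2030 is a Friday, so the first Sunday is November 3.
4 November 2030 does not fall between 28 April and 3 November, so daylight saving is not in effect and Miroth District is at UTC+06:00.
22:15 Miroth District − 6h = 16:15 UTC.
1 March 2030 is a Friday, so the first Friday is March 1 and the third is March 15.
1 November 2030 is a Friday, so the first Sunday is November 3 and the fourth is November 24.
At the standard offset (UTC+08:00), 16:15 UTC + 8h = 00:15 Bryora District standard time (rolling into the next day, 5 November 2030).
The standard-time date in Bryora District, 5 November 2030, falls between 15 March and 24 November, so daylight saving is in effect and Bryora District is at UTC+09:00.
16:15 UTC + 9h = 01:15 Bryora District (rolling into the next day, 5 November 2030).

01:15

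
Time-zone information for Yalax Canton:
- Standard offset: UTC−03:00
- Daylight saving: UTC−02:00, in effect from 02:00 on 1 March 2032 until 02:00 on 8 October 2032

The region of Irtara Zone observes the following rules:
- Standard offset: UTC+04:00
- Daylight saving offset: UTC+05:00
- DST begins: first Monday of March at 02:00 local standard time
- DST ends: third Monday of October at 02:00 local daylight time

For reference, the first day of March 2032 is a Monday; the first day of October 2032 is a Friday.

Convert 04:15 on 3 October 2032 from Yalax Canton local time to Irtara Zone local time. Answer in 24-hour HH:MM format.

11:15

3 October 2032 falls between 1 March and 8 October, so daylight saving is in effect and Yalax Canton is at UTC−02:00.
04:15 Yalax Canton + 2h = 06:15 UTC.
1 March 2032 is a Monday, so the first Monday is March 1.
1 October 2032 is a Friday, so the first Monday is October 4 and the third is October 18.
At the standard offset (UTC+04:00), 06:15 UTC + 4h = 10:15 Irtara Zone standard time.
Daylight saving runs 1 March – 18 October; the standard-time date in Irtara Zone, 3 October 2032, is inside that window, so Irtara Zone is at UTC+05:00.
06:15 UTC + 5h = 11:15 Irtara Zone.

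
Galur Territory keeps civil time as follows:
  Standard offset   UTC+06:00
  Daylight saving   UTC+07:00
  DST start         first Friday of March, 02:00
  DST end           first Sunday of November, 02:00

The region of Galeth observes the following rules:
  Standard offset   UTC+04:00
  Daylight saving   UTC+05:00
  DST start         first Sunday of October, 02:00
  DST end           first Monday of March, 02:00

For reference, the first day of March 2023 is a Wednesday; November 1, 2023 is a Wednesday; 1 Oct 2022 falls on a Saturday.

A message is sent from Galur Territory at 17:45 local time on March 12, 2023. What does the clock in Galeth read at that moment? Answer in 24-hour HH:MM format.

14:45

1 March 2023 is a Wednesday, so the first Friday is March 3.
1 November 2023 is a Wednesday, so the first Sunday is November 5.
Daylight saving runs 3 March – 5 November; March 12, 2023 is inside that window, so Galur Territory is at UTC+07:00.
17:45 Galur Territory − 7h = 10:45 UTC.
1 October 2022 is a Saturday, so the first Sunday is October 2.
1 March 2023 is a Wednesday, so the first Monday is March 6.
At the standard offset (UTC+04:00), 10:45 UTC + 4h = 14:45 Galeth standard time.
The standard-time date in Galeth, March 12, 2023, does not fall between 2 October 2022 and 6 March 2023, so daylight saving is not in effect and Galeth is at UTC+04:00.
10:45 UTC + 4h = 14:45 Galeth.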